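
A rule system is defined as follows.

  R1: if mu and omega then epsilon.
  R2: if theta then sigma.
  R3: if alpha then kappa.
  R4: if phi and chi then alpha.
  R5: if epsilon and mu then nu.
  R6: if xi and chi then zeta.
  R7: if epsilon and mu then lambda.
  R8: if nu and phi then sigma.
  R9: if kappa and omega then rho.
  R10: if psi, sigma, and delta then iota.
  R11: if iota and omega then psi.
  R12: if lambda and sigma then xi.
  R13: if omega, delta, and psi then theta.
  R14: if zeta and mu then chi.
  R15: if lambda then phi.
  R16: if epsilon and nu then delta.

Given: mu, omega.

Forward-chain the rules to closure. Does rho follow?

No

rho would need kappa and omega (R9), but kappa is never established.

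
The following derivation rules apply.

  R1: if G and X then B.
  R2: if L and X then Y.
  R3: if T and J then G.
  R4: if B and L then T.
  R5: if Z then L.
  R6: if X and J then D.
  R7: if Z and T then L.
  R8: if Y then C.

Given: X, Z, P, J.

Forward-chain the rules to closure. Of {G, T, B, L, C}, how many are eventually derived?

2

From Z, R5 gives L.
L and X hold, so Y follows (R2).
Y holds, so C follows (R8).
G would need T and J (R3), but T is never established.
T would need B and L (R4), but B is never established.
B would need G and X (R1), but G is never established.
L: reached.
C: reached.
Reached: L and C — 2 of the 5.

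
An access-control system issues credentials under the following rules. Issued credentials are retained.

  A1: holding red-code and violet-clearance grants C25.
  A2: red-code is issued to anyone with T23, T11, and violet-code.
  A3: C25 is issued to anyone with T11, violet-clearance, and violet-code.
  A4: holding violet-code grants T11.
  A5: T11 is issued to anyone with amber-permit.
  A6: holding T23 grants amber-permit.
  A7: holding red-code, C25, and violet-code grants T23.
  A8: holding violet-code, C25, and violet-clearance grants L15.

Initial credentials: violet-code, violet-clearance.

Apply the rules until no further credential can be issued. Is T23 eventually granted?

T23 would need red-code, C25, and violet-code (A7), but red-code is never granted.

No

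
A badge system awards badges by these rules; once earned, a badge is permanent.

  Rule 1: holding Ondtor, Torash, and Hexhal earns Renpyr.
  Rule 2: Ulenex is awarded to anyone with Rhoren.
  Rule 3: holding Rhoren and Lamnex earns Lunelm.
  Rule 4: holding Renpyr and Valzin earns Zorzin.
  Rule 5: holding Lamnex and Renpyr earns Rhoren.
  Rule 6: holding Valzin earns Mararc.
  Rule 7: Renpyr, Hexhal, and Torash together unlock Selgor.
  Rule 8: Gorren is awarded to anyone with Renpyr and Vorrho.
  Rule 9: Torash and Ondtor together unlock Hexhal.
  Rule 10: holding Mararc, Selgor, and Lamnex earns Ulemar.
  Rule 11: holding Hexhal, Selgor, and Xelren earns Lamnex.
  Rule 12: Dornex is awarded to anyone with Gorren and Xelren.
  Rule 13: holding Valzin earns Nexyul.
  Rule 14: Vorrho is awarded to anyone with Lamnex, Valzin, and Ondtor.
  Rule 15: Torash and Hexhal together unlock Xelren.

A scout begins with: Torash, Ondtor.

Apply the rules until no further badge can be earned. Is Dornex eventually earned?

Dornex would need Gorren and Xelren (Rule 12), but Gorren is never earned.

No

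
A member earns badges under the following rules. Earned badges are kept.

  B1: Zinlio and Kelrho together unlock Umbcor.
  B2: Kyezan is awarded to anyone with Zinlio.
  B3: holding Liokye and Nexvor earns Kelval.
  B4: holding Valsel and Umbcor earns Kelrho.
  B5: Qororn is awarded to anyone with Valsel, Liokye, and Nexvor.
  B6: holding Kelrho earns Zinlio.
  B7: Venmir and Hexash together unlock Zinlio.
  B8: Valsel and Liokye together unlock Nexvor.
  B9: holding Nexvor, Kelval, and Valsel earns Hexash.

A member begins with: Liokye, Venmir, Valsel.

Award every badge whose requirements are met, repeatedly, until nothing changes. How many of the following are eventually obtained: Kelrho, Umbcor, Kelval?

1

With Valsel and Liokye, Nexvor is earned (B8).
With Liokye and Nexvor, Kelval is earned (B3).
Kelrho would need Valsel and Umbcor (B4), but Umbcor is never earned.
Umbcor would need Zinlio and Kelrho (B1), but Kelrho is never earned.
Kelval: reached.
Reached: Kelval — 1 of the 3.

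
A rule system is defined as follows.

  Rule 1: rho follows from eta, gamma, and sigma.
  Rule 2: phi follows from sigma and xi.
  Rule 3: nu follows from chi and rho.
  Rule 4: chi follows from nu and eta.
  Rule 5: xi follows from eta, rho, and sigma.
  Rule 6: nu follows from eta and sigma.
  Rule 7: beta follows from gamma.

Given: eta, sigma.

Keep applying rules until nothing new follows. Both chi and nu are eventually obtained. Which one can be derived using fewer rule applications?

nu

nu: From eta and sigma, Rule 6 gives nu. [1 rule application]
chi: From eta and sigma, Rule 6 gives nu. From nu and eta, Rule 4 gives chi. [2 rule applications]
nu needs fewer.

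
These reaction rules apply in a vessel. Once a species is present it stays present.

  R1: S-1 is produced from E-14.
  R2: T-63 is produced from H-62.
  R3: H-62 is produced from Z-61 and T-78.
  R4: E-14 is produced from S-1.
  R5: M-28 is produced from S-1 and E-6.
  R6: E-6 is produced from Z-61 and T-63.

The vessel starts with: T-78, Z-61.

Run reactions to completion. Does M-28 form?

M-28 would need S-1 and E-6 (R5), but S-1 never forms.

No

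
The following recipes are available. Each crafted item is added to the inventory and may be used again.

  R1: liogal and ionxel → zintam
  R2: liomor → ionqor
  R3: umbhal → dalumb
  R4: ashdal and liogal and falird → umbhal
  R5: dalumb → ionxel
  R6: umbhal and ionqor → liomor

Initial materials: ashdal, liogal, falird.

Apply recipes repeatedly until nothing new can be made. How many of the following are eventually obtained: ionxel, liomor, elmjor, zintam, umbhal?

ashdal and liogal and falird → umbhal (R4).
Using R3, umbhal makes dalumb.
Using R5, dalumb makes ionxel.
liogal and ionxel → zintam (R1).
ionxel: reached.
liomor would need umbhal and ionqor (R6), but ionqor is never obtained.
No rule produces elmjor, and it is not given.
zintam: reached.
umbhal: reached.
Reached: ionxel, zintam, and umbhal — 3 of the 5.

3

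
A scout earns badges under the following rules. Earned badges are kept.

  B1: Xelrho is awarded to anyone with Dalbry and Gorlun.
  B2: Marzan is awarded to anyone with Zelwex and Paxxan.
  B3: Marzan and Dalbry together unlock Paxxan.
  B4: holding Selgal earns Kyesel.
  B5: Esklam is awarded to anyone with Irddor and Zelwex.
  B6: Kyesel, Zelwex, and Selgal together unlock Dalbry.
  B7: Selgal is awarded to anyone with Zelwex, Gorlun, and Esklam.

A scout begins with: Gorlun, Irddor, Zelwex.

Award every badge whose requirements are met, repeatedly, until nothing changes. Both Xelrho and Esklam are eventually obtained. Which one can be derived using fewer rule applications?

Esklam

Esklam: With Irddor and Zelwex, Esklam is earned (B5). [1 rule application]
Xelrho: With Irddor and Zelwex, Esklam is earned (B5). With Zelwex, Gorlun, and Esklam, Selgal is earned (B7). With Selgal, Kyesel is earned (B4). With Kyesel, Zelwex, and Selgal, Dalbry is earned (B6). With Dalbry and Gorlun, Xelrho is earned (B1). [5 rule applications]
Esklam needs fewer.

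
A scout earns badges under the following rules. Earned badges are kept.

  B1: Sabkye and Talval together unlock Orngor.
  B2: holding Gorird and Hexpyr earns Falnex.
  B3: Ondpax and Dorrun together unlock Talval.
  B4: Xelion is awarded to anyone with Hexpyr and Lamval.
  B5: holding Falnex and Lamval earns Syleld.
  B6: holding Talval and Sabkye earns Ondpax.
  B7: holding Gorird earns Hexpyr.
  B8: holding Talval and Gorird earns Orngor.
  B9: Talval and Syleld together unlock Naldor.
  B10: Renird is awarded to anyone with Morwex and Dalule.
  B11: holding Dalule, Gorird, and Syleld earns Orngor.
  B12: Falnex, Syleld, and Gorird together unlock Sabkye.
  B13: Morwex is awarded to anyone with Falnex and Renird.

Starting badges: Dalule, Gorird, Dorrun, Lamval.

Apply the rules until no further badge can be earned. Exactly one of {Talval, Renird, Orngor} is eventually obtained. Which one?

Orngor

With Gorird, Hexpyr is earned (B7).
With Gorird and Hexpyr, Falnex is earned (B2).
With Falnex and Lamval, Syleld is earned (B5).
With Dalule, Gorird, and Syleld, Orngor is earned (B11).
Talval would need Ondpax and Dorrun (B3), but Ondpax is never earned. Renird would need Morwex and Dalule (B10), but Morwex is never earned.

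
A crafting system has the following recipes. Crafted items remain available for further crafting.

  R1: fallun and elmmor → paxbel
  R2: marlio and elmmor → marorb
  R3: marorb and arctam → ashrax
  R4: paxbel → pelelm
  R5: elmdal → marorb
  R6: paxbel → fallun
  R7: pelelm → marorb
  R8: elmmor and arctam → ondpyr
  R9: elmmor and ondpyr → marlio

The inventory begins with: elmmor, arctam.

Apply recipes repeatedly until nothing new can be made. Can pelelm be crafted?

No

pelelm would need paxbel (R4), but paxbel is never obtained.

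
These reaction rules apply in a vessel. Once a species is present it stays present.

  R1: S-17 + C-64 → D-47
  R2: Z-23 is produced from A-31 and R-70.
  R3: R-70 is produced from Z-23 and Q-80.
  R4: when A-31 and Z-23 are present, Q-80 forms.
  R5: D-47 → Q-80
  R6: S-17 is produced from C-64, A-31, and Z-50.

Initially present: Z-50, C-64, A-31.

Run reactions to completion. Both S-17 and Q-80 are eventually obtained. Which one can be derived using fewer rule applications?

S-17

S-17: C-64, A-31, and Z-50 present → S-17 forms (R6). [1 rule application]
Q-80: C-64, A-31, and Z-50 present → S-17 forms (R6). S-17 and C-64 present → D-47 forms (R1). D-47 present → Q-80 forms (R5). [3 rule applications]
S-17 needs fewer.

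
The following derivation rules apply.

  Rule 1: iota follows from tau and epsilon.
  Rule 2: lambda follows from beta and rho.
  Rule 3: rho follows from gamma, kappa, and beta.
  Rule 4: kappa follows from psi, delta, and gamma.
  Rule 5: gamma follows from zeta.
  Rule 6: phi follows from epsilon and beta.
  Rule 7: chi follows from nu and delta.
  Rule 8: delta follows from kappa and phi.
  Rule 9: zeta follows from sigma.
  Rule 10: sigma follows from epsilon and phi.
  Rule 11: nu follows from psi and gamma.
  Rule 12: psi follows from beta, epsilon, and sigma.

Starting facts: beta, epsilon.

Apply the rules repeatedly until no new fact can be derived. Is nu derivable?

Yes

epsilon and beta hold, so phi follows (Rule 6).
epsilon and phi hold, so sigma follows (Rule 10).
From beta, epsilon, and sigma, Rule 12 gives psi.
From sigma, Rule 9 gives zeta.
zeta holds, so gamma follows (Rule 5).
From psi and gamma, Rule 11 gives nu.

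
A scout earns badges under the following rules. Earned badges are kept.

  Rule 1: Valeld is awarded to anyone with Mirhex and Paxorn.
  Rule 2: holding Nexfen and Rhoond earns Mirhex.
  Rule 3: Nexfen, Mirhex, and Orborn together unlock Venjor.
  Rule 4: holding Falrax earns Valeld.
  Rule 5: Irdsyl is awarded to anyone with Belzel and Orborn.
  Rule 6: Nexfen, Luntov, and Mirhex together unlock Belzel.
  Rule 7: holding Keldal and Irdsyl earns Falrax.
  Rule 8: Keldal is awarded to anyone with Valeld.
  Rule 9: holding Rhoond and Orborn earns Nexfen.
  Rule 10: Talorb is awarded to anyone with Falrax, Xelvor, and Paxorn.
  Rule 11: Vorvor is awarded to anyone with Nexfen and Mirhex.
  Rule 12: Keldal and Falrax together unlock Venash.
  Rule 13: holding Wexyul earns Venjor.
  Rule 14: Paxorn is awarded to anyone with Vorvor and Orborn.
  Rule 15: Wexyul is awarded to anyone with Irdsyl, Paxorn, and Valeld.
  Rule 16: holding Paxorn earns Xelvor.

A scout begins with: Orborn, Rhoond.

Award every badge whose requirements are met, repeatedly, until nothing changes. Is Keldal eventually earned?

With Rhoond and Orborn, Nexfen is earned (Rule 9).
With Nexfen and Rhoond, Mirhex is earned (Rule 2).
With Nexfen and Mirhex, Vorvor is earned (Rule 11).
With Vorvor and Orborn, Paxorn is earned (Rule 14).
With Mirhex and Paxorn, Valeld is earned (Rule 1).
With Valeld, Keldal is earned (Rule 8).

Yes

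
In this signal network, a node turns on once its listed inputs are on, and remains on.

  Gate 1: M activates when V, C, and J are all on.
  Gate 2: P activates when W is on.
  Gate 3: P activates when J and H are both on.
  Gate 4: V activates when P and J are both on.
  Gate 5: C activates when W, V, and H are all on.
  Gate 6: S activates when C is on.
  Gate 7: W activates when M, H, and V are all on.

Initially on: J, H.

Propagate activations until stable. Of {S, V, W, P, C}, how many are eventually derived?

Gate 3: J and H on → P on.
P and J are on, so V activates (Gate 4).
S would need C (Gate 6), but C never turns on.
V: reached.
W would need M, H, and V (Gate 7), but M never turns on.
P: reached.
C would need W, V, and H (Gate 5), but W never turns on.
Reached: V and P — 2 of the 5.

2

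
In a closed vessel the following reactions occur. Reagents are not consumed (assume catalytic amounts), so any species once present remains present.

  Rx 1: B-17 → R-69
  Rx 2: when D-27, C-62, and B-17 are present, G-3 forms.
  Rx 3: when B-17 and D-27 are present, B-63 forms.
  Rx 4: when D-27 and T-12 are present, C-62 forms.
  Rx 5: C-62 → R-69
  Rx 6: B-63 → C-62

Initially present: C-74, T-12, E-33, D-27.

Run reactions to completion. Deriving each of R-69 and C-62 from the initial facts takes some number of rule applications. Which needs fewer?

C-62: D-27 and T-12 present → C-62 forms (Rx 4). [1 rule application]
R-69: D-27 and T-12 present → C-62 forms (Rx 4). C-62 present → R-69 forms (Rx 5). [2 rule applications]
C-62 needs fewer.

C-62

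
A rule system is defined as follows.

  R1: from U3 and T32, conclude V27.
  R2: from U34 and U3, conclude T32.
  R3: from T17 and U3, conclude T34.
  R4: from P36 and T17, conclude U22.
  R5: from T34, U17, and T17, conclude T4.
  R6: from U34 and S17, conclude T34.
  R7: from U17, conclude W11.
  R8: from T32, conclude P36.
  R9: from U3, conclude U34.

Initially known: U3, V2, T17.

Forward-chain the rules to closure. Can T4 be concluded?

T4 would need T34, U17, and T17 (R5), but U17 is never established.

No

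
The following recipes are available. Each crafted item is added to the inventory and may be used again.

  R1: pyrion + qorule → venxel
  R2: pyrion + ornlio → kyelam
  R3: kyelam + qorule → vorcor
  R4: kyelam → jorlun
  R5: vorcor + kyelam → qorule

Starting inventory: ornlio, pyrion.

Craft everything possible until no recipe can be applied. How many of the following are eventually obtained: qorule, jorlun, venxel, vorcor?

1

pyrion + ornlio → kyelam (R2).
kyelam → jorlun (R4).
qorule would need vorcor and kyelam (R5), but vorcor is never obtained.
jorlun: reached.
venxel would need pyrion and qorule (R1), but qorule is never obtained.
vorcor would need kyelam and qorule (R3), but qorule is never obtained.
Reached: jorlun — 1 of the 4.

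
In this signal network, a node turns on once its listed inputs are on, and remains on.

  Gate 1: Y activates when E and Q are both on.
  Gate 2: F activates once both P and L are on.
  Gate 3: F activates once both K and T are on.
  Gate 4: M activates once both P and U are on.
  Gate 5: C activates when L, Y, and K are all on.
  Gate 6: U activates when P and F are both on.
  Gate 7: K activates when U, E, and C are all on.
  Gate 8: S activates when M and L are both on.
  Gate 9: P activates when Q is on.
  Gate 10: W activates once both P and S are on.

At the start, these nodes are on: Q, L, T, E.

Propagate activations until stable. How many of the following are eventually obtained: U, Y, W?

Gate 1: E and Q on → Y on.
Q is on, so P activates (Gate 9).
Gate 2: P and L on → F on.
Gate 6: P and F on → U on.
Gate 4: P and U on → M on.
Gate 8: M and L on → S on.
Gate 10: P and S on → W on.
U: reached.
Y: reached.
W: reached.
All 3 are reached.

3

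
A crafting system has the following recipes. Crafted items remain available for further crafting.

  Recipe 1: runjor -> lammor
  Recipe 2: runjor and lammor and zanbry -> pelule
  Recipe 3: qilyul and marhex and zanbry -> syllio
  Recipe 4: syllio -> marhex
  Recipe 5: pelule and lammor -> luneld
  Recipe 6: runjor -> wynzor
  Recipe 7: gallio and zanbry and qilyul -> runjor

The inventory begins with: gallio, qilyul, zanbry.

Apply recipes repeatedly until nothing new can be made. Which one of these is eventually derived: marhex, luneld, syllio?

luneld

gallio and zanbry and qilyul -> runjor (Recipe 7).
runjor -> lammor (Recipe 1).
Using Recipe 2, runjor, lammor, and zanbry make pelule.
pelule and lammor -> luneld (Recipe 5).
syllio would need qilyul, marhex, and zanbry (Recipe 3), but marhex is never obtained. marhex would need syllio (Recipe 4), but syllio is never obtained.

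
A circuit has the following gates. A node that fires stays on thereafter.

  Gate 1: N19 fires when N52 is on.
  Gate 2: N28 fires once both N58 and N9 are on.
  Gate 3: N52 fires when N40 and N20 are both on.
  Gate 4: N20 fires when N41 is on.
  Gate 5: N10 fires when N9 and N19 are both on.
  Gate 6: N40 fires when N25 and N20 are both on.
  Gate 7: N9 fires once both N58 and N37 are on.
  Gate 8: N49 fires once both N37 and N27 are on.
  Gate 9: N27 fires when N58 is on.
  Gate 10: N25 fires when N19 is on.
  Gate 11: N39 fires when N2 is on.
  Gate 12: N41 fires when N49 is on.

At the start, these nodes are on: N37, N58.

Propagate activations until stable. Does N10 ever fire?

N10 would need N9 and N19 (Gate 5), but N19 never turns on.

No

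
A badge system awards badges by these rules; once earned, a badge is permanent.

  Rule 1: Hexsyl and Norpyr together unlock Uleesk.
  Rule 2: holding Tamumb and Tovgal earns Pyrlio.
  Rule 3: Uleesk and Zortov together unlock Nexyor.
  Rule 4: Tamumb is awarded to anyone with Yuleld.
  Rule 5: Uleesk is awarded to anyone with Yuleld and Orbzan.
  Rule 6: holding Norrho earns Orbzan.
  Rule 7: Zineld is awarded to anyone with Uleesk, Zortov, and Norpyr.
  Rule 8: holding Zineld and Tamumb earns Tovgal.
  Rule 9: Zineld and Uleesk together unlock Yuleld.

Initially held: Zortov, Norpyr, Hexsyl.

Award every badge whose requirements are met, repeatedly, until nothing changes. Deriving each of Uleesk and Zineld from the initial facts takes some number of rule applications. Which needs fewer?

Uleesk

Uleesk: With Hexsyl and Norpyr, Uleesk is earned (Rule 1). [1 rule application]
Zineld: With Hexsyl and Norpyr, Uleesk is earned (Rule 1). With Uleesk, Zortov, and Norpyr, Zineld is earned (Rule 7). [2 rule applications]
Uleesk needs fewer.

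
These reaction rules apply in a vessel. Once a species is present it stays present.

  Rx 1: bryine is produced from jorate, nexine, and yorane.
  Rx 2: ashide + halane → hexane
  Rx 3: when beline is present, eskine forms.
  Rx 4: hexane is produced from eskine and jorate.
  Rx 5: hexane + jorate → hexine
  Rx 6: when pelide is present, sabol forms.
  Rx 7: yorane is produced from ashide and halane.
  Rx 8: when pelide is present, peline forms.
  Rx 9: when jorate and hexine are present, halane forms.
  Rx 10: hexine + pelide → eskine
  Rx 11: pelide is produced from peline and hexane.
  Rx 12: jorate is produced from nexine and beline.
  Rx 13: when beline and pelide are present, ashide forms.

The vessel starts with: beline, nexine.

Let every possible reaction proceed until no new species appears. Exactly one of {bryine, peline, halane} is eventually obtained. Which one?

nexine and beline present → jorate forms (Rx 12).
beline present → eskine forms (Rx 3).
eskine and jorate present → hexane forms (Rx 4).
hexane and jorate present → hexine forms (Rx 5).
jorate and hexine present → halane forms (Rx 9).
bryine would need jorate, nexine, and yorane (Rx 1), but yorane never forms. peline would need pelide (Rx 8), but pelide never forms.

halane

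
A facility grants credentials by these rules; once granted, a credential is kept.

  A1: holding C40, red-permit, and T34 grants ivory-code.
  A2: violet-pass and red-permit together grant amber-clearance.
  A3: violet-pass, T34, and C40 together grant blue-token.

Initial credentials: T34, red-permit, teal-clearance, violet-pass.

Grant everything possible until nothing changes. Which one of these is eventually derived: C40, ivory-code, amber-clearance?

Holding violet-pass and red-permit grants amber-clearance (A2).
ivory-code would need C40, red-permit, and T34 (A1), but C40 is never granted. No rule produces C40, and it is not given.

amber-clearance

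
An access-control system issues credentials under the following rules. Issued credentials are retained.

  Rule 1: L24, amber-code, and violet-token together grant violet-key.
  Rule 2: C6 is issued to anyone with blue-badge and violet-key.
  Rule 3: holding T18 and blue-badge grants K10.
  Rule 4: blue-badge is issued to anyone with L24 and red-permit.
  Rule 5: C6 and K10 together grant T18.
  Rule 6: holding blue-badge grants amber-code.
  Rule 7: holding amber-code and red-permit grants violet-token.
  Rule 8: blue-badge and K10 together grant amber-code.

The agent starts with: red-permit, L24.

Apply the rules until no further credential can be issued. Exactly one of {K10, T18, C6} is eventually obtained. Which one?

Holding L24 and red-permit grants blue-badge (Rule 4).
Holding blue-badge grants amber-code (Rule 6).
Holding amber-code and red-permit grants violet-token (Rule 7).
Holding L24, amber-code, and violet-token grants violet-key (Rule 1).
Holding blue-badge and violet-key grants C6 (Rule 2).
T18 would need C6 and K10 (Rule 5), but K10 is never granted. K10 would need T18 and blue-badge (Rule 3), but T18 is never granted.

C6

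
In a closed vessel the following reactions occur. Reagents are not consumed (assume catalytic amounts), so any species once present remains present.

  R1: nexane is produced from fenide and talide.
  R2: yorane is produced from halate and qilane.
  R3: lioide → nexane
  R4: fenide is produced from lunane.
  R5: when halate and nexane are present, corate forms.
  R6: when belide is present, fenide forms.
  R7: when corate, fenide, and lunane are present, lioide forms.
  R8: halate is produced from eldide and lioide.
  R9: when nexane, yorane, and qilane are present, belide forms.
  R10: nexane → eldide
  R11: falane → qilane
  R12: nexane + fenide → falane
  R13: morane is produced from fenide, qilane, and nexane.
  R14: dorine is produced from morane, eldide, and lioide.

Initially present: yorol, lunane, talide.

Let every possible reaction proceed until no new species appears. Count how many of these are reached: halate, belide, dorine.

halate would need eldide and lioide (R8), but lioide never forms.
belide would need nexane, yorane, and qilane (R9), but yorane never forms.
dorine would need morane, eldide, and lioide (R14), but lioide never forms.
None of the 3 are reached.

0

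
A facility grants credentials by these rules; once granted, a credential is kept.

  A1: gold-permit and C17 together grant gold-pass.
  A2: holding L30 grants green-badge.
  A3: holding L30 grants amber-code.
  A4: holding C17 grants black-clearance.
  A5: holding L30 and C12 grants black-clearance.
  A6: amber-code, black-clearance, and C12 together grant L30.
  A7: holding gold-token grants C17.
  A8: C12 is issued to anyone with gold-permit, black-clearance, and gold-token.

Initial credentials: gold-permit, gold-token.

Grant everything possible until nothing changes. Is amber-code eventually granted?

amber-code would need L30 (A3), but L30 is never granted.

No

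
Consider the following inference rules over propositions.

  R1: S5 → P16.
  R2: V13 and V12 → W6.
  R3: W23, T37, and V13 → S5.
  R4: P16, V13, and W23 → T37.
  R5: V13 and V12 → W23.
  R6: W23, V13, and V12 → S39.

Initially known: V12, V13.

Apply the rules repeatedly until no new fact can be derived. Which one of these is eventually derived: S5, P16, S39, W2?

S39

V13 and V12 hold, so W23 follows (R5).
W23, V13, and V12 hold, so S39 follows (R6).
S5 would need W23, T37, and V13 (R3), but T37 is never established. No rule produces W2, and it is not given. P16 would need S5 (R1), but S5 is never established.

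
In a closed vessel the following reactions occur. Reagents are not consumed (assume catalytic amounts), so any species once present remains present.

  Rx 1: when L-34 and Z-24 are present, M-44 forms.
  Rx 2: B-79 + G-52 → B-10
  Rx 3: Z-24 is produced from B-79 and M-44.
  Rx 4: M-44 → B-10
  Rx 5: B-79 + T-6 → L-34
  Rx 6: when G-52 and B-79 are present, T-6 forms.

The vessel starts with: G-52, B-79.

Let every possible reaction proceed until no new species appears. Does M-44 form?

M-44 would need L-34 and Z-24 (Rx 1), but Z-24 never forms.

No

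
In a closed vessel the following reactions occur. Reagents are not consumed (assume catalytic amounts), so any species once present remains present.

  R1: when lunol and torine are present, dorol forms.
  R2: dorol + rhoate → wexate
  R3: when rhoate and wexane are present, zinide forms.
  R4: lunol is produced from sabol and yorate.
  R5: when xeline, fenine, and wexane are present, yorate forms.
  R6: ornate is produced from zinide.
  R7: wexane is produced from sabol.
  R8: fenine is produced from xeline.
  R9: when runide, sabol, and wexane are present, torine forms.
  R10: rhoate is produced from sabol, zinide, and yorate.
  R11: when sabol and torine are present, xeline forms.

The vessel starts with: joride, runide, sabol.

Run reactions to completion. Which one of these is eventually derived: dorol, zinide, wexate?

sabol present → wexane forms (R7).
runide, sabol, and wexane present → torine forms (R9).
sabol and torine present → xeline forms (R11).
xeline present → fenine forms (R8).
xeline, fenine, and wexane present → yorate forms (R5).
sabol and yorate present → lunol forms (R4).
lunol and torine present → dorol forms (R1).
wexate would need dorol and rhoate (R2), but rhoate never forms. zinide would need rhoate and wexane (R3), but rhoate never forms.

dorol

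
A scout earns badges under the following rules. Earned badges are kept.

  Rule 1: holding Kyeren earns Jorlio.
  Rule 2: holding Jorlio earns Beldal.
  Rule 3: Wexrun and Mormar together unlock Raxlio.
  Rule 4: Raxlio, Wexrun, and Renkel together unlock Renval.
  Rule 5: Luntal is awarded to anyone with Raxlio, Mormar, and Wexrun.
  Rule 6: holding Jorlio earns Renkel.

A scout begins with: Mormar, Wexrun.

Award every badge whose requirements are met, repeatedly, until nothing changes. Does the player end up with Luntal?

With Wexrun and Mormar, Raxlio is earned (Rule 3).
With Raxlio, Mormar, and Wexrun, Luntal is earned (Rule 5).

Yes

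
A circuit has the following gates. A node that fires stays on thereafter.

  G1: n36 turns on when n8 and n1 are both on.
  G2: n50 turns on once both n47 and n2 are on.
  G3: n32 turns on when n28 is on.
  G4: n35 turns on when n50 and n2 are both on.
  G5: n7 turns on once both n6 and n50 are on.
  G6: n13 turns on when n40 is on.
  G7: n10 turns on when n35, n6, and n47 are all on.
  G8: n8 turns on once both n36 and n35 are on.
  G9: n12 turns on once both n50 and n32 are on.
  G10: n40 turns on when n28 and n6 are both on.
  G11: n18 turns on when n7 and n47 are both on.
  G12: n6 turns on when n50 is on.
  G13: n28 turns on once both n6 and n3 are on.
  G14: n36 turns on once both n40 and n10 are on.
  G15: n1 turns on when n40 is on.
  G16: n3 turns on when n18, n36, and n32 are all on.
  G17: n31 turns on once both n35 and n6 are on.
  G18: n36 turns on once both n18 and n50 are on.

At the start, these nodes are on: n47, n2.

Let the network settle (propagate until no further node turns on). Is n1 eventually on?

No

n1 would need n40 (G15), but n40 never turns on.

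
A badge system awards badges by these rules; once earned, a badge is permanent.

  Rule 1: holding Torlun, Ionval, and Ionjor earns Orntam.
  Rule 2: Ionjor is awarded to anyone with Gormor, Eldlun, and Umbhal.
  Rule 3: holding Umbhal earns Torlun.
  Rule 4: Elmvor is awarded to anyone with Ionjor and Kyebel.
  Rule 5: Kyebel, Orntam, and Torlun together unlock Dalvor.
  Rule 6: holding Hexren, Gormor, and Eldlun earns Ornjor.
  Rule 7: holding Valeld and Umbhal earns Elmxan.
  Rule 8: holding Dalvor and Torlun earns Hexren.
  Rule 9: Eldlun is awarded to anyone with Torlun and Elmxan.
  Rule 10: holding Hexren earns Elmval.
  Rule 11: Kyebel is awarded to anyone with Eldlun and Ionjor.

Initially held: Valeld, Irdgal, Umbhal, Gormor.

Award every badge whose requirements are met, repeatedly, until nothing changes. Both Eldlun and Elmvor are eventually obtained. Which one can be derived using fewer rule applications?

Eldlun

Eldlun: With Valeld and Umbhal, Elmxan is earned (Rule 7). With Umbhal, Torlun is earned (Rule 3). With Torlun and Elmxan, Eldlun is earned (Rule 9). [3 rule applications]
Elmvor: With Valeld and Umbhal, Elmxan is earned (Rule 7). With Umbhal, Torlun is earned (Rule 3). With Torlun and Elmxan, Eldlun is earned (Rule 9). With Gormor, Eldlun, and Umbhal, Ionjor is earned (Rule 2). With Eldlun and Ionjor, Kyebel is earned (Rule 11). With Ionjor and Kyebel, Elmvor is earned (Rule 4). [6 rule applications]
Eldlun needs fewer.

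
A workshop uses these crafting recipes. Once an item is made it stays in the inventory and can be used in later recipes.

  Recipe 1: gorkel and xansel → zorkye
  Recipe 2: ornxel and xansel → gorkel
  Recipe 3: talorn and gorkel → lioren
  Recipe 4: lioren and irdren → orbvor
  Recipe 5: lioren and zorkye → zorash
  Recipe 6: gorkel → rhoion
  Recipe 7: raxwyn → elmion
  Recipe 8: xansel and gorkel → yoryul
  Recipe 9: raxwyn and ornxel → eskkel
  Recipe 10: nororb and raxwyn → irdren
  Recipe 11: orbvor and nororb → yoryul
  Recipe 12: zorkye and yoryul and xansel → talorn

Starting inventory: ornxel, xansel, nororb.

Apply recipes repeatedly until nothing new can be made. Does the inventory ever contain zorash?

ornxel and xansel → gorkel (Recipe 2).
xansel and gorkel → yoryul (Recipe 8).
gorkel and xansel → zorkye (Recipe 1).
Using Recipe 12, zorkye, yoryul, and xansel make talorn.
Using Recipe 3, talorn and gorkel make lioren.
Using Recipe 5, lioren and zorkye make zorash.

Yes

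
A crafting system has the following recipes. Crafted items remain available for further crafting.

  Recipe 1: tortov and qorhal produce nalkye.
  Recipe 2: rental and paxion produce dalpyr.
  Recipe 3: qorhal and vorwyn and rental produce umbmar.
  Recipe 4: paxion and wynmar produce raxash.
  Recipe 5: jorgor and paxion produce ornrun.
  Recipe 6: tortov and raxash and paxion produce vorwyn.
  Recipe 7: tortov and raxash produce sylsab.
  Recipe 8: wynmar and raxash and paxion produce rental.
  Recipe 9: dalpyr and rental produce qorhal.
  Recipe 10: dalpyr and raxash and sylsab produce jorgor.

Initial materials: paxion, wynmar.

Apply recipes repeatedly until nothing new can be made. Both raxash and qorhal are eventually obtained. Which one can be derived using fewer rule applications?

raxash: paxion and wynmar → raxash (Recipe 4). [1 rule application]
qorhal: paxion and wynmar → raxash (Recipe 4). wynmar and raxash and paxion → rental (Recipe 8). rental and paxion → dalpyr (Recipe 2). Using Recipe 9, dalpyr and rental make qorhal. [4 rule applications]
raxash needs fewer.

raxash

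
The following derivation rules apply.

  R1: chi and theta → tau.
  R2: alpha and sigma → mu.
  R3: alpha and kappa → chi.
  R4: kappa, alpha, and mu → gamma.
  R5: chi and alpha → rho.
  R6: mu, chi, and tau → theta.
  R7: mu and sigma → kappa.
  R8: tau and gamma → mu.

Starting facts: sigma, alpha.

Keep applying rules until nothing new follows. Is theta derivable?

theta would need mu, chi, and tau (R6), but tau is never established.

No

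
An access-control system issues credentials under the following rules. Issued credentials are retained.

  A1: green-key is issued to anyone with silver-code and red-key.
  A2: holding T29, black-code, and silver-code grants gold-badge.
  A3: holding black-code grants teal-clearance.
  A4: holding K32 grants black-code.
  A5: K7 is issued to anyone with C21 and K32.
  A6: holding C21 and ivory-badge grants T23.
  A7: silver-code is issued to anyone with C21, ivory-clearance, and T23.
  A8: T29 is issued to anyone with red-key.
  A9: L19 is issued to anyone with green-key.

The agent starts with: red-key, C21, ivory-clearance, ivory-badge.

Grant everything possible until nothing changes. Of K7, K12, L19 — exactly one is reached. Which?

Holding C21 and ivory-badge grants T23 (A6).
Holding C21, ivory-clearance, and T23 grants silver-code (A7).
Holding silver-code and red-key grants green-key (A1).
Holding green-key grants L19 (A9).
K7 would need C21 and K32 (A5), but K32 is never granted. No rule produces K12, and it is not given.

L19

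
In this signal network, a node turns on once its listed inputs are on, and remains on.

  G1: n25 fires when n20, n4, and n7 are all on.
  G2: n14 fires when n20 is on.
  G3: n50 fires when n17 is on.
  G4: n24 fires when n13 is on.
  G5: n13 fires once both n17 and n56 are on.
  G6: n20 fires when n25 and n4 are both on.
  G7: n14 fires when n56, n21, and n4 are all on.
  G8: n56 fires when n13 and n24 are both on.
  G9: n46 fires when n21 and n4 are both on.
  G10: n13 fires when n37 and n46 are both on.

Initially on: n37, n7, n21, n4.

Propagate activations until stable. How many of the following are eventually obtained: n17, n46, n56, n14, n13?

n21 and n4 are on, so n46 fires (G9).
G10: n37 and n46 on → n13 on.
n13 is on, so n24 fires (G4).
n13 and n24 are on, so n56 fires (G8).
G7: n56, n21, and n4 on → n14 on.
No rule produces n17, and it is not given.
n46: reached.
n56: reached.
n14: reached.
n13: reached.
Reached: n46, n56, n14, and n13 — 4 of the 5.

4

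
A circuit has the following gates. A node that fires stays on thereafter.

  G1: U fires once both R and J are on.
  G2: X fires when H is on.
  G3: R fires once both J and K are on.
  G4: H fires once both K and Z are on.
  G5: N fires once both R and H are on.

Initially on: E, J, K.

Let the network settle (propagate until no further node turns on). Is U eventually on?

J and K are on, so R fires (G3).
G1: R and J on → U on.

Yes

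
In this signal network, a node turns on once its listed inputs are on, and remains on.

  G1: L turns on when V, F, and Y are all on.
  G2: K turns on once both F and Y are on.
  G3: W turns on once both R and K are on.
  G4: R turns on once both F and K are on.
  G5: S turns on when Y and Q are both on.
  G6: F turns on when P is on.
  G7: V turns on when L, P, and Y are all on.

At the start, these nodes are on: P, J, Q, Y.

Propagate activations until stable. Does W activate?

Yes

P is on, so F turns on (G6).
F and Y are on, so K turns on (G2).
F and K are on, so R turns on (G4).
R and K are on, so W turns on (G3).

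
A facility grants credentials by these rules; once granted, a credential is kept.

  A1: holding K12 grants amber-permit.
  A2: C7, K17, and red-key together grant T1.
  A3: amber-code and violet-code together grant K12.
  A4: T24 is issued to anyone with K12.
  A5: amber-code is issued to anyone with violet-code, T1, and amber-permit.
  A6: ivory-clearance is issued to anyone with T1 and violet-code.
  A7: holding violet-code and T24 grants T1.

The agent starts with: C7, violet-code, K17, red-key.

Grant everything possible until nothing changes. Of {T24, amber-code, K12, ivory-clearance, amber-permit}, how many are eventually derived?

Holding C7, K17, and red-key grants T1 (A2).
Holding T1 and violet-code grants ivory-clearance (A6).
T24 would need K12 (A4), but K12 is never granted.
amber-code would need violet-code, T1, and amber-permit (A5), but amber-permit is never granted.
K12 would need amber-code and violet-code (A3), but amber-code is never granted.
ivory-clearance: reached.
amber-permit would need K12 (A1), but K12 is never granted.
Reached: ivory-clearance — 1 of the 5.

1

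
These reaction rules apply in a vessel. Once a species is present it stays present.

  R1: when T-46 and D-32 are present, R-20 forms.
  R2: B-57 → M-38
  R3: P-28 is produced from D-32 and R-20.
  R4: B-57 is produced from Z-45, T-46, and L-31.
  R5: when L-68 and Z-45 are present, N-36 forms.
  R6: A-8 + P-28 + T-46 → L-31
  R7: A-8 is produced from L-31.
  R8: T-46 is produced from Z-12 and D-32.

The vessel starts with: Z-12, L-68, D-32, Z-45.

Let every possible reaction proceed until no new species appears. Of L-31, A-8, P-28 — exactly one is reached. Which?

Z-12 and D-32 present → T-46 forms (R8).
T-46 and D-32 present → R-20 forms (R1).
D-32 and R-20 present → P-28 forms (R3).
A-8 would need L-31 (R7), but L-31 never forms. L-31 would need A-8, P-28, and T-46 (R6), but A-8 never forms.

P-28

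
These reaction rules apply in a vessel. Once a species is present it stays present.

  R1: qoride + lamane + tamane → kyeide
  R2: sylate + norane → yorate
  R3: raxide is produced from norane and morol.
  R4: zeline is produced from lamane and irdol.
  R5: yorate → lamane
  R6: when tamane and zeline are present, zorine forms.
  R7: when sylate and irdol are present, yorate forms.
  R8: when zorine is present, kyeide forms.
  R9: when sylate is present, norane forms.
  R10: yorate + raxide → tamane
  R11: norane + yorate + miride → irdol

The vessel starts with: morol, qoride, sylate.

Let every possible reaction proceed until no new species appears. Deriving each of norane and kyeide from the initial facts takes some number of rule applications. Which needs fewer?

norane

norane: sylate present → norane forms (R9). [1 rule application]
kyeide: sylate present → norane forms (R9). sylate and norane present → yorate forms (R2). norane and morol present → raxide forms (R3). yorate present → lamane forms (R5). yorate and raxide present → tamane forms (R10). qoride, lamane, and tamane present → kyeide forms (R1). [6 rule applications]
norane needs fewer.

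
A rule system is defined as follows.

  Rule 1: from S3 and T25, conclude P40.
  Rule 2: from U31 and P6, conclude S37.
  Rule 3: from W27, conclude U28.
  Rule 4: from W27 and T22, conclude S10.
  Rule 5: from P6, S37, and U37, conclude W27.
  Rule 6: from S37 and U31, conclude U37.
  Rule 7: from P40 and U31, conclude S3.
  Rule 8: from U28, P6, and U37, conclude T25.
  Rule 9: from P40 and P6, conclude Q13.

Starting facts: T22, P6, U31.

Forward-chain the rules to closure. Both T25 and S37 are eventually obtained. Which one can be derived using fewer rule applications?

S37

S37: U31 and P6 hold, so S37 follows (Rule 2). [1 rule application]
T25: U31 and P6 hold, so S37 follows (Rule 2). From S37 and U31, Rule 6 gives U37. P6, S37, and U37 hold, so W27 follows (Rule 5). From W27, Rule 3 gives U28. From U28, P6, and U37, Rule 8 gives T25. [5 rule applications]
S37 needs fewer.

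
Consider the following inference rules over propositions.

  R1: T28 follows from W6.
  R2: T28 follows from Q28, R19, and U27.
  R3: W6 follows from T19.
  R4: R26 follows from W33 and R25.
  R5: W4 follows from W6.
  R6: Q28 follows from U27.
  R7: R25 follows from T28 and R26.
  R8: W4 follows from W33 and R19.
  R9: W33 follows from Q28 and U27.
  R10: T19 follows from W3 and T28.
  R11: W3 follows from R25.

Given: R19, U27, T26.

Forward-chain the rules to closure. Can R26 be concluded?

No

R26 would need W33 and R25 (R4), but R25 is never established.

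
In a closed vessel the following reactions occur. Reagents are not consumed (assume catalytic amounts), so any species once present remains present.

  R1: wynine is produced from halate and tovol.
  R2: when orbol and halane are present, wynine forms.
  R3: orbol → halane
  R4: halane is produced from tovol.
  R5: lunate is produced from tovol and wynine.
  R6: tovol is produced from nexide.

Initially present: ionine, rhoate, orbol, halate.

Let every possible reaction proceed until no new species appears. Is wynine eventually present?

Yes

orbol present → halane forms (R3).
orbol and halane present → wynine forms (R2).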